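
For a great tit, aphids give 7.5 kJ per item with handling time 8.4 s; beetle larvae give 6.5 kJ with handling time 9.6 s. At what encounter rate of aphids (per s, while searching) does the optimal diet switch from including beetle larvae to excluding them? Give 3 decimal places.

0.374 per s

At the threshold, the rate on aphids alone equals the profitability of beetle larvae: λ·7.5/(1 + λ·8.4) = 6.5/9.6 = 0.6771.
Rearranging, λ(7.5 − 0.6771×8.4) = 0.6771, so λ = 0.6771/1.812 = 0.3736 per s.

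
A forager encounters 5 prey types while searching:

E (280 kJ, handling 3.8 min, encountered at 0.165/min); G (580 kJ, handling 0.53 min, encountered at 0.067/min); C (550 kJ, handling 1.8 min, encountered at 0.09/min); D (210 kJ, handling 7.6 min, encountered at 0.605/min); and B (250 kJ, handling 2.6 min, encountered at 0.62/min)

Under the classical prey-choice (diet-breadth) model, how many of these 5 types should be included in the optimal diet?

3

E/h in descending order: G 1.09e+03, C 306, B 96.2, E 73.7, D 27.6 kJ/min. The optimal diet is the largest prefix of this list for which every included type satisfies E_i/h_i > R on the types above it.
Rate on top 1: 37.53. C: 306 > 37.53 → include.
Rate on top 2: 73.79. B: 96.2 > 73.79 → include.
Rate on top 3: 86.62. E: 73.7 < 86.62 → exclude; stop.
Optimal diet: G, C, B — 3 of 5 types.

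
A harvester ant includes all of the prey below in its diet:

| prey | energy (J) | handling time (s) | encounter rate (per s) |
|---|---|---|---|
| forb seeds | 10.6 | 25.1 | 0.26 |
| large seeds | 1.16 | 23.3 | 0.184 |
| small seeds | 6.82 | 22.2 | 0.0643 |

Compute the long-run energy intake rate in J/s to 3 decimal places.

0.257 J/s

R = (0.26×10.6 + 0.184×1.16 + 0.0643×6.82) / (1 + 0.26×25.1 + 0.184×23.3 + 0.0643×22.2) = 3.408/13.24 = 0.2574 J/s.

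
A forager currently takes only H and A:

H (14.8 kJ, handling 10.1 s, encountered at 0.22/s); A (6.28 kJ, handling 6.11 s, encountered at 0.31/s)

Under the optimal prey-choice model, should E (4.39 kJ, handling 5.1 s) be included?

Current rate: (0.22×14.8 + 0.31×6.28)/(1 + 0.22×10.1 + 0.31×6.11) = 1.017 kJ/s.
Profitability of E: 4.39/5.1 = 0.8608 kJ/s.
Since 0.8608 < R, time spent handling E is better spent searching.

No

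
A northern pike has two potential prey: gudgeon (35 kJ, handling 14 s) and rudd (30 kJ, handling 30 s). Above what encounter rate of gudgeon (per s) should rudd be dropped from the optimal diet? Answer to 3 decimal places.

The zero-one rule: include rudd iff E₂/h₂ > λE₁/(1+λh₁). Equality gives the switch point.
λE₁h₂ = E₂ + λE₂h₁ ⇒ λ = E₂/(E₁h₂ − E₂h₁) = 30/(1050 − 420) = 0.04762 per s.

0.048 per s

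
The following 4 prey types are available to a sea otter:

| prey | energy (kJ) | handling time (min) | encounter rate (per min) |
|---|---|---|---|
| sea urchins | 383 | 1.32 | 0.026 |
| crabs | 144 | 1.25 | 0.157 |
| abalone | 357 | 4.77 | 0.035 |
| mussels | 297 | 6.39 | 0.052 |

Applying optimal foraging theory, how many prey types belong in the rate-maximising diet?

Profitabilities (E/h, kJ/min): sea urchins 290, crabs 115, abalone 74.8, mussels 46.5. Add prey in this order while the next type's profitability exceeds the intake rate on those already taken.
Rate on top 1: 9.628. crabs: 115 > 9.628 → include.
Rate on top 2: 26.46. abalone: 74.8 > 26.46 → include.
Rate on top 3: 32.24. mussels: 46.5 > 32.24 → include.
Optimal diet: sea urchins, crabs, abalone, mussels — 4 of 4 types.

4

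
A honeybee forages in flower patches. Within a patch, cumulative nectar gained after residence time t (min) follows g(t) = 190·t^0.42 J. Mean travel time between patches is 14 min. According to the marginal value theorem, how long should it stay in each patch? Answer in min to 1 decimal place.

Maximise g(t)/(T+t): set derivative to zero → g'(t)(T+t) = g(t).
g'(t) = 0.42·190·t^-0.58. Setting 0.42·190·t^-0.58 = 190·t^0.42/(14+t) gives 0.42(14+t) = t, so 0.58·t = 0.42×14.
t* = 0.42×14/0.58 = 10.14 min.

10.1 min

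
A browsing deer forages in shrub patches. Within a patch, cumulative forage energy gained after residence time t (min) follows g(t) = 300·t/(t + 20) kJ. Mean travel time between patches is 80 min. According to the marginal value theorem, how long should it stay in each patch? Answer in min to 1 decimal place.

40.0 min

Optimal t* satisfies g'(t*) = g(t*)/(T + t*).
g'(t) = 300·20/(t + 20)². Setting 300·20/(t+20)² = 300t/[(t+20)(80+t)] gives 20(80+t) = t(t+20), so t² = 20×80 = 1600.
t* = √1600 = 40 min.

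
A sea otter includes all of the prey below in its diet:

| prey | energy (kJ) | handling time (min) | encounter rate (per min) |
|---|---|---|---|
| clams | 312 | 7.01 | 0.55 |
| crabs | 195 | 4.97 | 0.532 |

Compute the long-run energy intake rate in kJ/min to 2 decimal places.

36.71 kJ/min

R = (0.55×312 + 0.532×195) / (1 + 0.55×7.01 + 0.532×4.97) = 275.3/7.5 = 36.71 kJ/min.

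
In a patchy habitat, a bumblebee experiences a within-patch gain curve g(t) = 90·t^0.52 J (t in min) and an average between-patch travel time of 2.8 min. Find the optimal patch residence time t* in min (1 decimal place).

By the marginal value theorem, leave when the instantaneous gain rate g'(t) equals the habitat-wide average g(t)/(T + t).
g'(t) = 0.52·90·t^-0.48. Setting 0.52·90·t^-0.48 = 90·t^0.52/(2.8+t) gives 0.52(2.8+t) = t, so 0.48·t = 0.52×2.8.
t* = 0.52×2.8/0.48 = 3.033 min.

3.0 min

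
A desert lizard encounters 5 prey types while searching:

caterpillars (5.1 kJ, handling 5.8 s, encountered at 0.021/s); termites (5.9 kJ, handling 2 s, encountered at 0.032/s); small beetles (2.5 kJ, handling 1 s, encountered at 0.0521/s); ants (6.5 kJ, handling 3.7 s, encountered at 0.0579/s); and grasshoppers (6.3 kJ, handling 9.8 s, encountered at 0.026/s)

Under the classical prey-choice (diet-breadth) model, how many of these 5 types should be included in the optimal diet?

5

Profitabilities (E/h, kJ/s): termites 2.95, small beetles 2.5, ants 1.76, caterpillars 0.879, grasshoppers 0.643. Add prey in this order while the next type's profitability exceeds the intake rate on those already taken.
Rate on top 1: 0.1774. small beetles: 2.5 > 0.1774 → include.
Rate on top 2: 0.2859. ants: 1.76 > 0.2859 → include.
Rate on top 3: 0.5227. caterpillars: 0.879 > 0.5227 → include.
Rate on top 4: 0.5526. grasshoppers: 0.643 > 0.5526 → include.
Optimal diet: termites, small beetles, ants, caterpillars, grasshoppers — 5 of 5 types.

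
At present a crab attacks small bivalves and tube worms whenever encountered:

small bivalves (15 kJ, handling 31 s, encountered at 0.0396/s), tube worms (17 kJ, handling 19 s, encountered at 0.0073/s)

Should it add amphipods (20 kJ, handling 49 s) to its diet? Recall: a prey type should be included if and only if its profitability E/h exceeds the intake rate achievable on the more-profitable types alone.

Yes

On small bivalves and tube worms alone, R = ΣλE/(1+Σλh) = 0.7181/2.366 = 0.3035 kJ/s.
Profitability of amphipods: 20/49 = 0.4082 kJ/s.
Since 0.4082 > R, including amphipods increases the long-run rate.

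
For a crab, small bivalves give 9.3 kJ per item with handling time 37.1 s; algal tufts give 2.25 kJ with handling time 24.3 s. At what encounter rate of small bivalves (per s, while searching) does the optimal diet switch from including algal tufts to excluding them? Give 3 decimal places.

The zero-one rule: include algal tufts iff E₂/h₂ > λE₁/(1+λh₁). Equality gives the switch point.
λE₁h₂ = E₂ + λE₂h₁ ⇒ λ = E₂/(E₁h₂ − E₂h₁) = 2.25/(226 − 83.48) = 0.01579 per s.

0.016 per s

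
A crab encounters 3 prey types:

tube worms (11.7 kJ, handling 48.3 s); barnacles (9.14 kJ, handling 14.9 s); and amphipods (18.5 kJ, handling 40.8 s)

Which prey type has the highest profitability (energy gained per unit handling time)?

Profitability E/h (kJ/s): tube worms = 11.7/48.3 = 0.242, barnacles = 9.14/14.9 = 0.613, amphipods = 18.5/40.8 = 0.453.
Ranked: barnacles > amphipods > tube worms.

barnacles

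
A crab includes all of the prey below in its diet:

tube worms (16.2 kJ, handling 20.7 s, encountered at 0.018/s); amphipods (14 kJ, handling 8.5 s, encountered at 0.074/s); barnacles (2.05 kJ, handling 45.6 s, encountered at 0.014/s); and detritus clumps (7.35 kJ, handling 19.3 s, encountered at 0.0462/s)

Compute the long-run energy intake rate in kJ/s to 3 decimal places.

0.480 kJ/s

Energy encountered per unit search time: 0.018×16.2 + 0.074×14 + 0.014×2.05 + 0.0462×7.35 = 1.696 kJ/s.
Handling time per unit search time: 0.018×20.7 + 0.074×8.5 + 0.014×45.6 + 0.0462×19.3 = 2.532.
Rate = 1.696/(1 + 2.532) = 0.4802 kJ/s.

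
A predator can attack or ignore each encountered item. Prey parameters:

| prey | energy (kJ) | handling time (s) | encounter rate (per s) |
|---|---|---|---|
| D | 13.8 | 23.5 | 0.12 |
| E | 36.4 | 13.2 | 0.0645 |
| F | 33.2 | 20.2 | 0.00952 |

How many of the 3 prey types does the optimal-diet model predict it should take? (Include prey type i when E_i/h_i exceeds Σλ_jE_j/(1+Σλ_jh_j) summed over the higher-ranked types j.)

Profitabilities (E/h, kJ/s): E 2.76, F 1.64, D 0.587. Add prey in this order while the next type's profitability exceeds the intake rate on those already taken.
Rate on top 1: 1.268. F: 1.64 > 1.268 → include.
Rate on top 2: 1.303. D: 0.587 < 1.303 → exclude; stop.
Optimal diet: E, F — 2 of 3 types.

2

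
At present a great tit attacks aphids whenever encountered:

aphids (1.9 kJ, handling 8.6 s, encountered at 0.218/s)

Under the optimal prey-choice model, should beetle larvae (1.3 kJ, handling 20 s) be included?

No

On aphids alone, R = ΣλE/(1+Σλh) = 0.4142/2.875 = 0.1441 kJ/s.
Profitability of beetle larvae: 1.3/20 = 0.065 kJ/s.
0.065 < 0.1441, so adding beetle larvae would lower the average — exclude it.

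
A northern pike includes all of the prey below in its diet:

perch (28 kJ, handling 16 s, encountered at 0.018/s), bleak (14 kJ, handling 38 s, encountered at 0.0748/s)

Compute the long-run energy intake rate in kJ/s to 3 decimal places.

0.376 kJ/s

R = Σλ_iE_i / (1 + Σλ_ih_i)
Numerator: 0.018×28 + 0.0748×14 = 1.551
Denominator: 1 + 0.018×16 + 0.0748×38 = 4.13
R = 1.551/4.13 = 0.3756 kJ/s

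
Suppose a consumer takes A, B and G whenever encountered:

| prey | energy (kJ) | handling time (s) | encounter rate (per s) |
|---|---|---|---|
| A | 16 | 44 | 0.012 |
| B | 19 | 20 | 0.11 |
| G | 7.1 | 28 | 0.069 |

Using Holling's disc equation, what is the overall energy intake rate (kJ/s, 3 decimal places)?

0.490 kJ/s

Energy encountered per unit search time: 0.012×16 + 0.11×19 + 0.069×7.1 = 2.772 kJ/s.
Handling time per unit search time: 0.012×44 + 0.11×20 + 0.069×28 = 4.66.
Rate = 2.772/(1 + 4.66) = 0.4897 kJ/s.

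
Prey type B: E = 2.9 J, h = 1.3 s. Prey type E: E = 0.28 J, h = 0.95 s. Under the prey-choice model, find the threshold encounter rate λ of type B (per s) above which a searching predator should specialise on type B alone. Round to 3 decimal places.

The zero-one rule: include type E iff E₂/h₂ > λE₁/(1+λh₁). Equality gives the switch point.
λE₁h₂ = E₂ + λE₂h₁ ⇒ λ = E₂/(E₁h₂ − E₂h₁) = 0.28/(2.755 − 0.364) = 0.1171 per s.

0.117 per s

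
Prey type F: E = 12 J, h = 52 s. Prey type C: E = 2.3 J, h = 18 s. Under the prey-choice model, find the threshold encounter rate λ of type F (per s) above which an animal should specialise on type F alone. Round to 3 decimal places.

The zero-one rule: include type C iff E₂/h₂ > λE₁/(1+λh₁). Equality gives the switch point.
λE₁h₂ = E₂ + λE₂h₁ ⇒ λ = E₂/(E₁h₂ − E₂h₁) = 2.3/(216 − 119.6) = 0.02386 per s.

0.024 per s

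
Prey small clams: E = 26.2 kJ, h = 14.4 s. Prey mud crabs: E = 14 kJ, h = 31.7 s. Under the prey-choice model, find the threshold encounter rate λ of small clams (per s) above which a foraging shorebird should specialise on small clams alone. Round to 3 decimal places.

0.022 per s

At the threshold, the rate on small clams alone equals the profitability of mud crabs: λ·26.2/(1 + λ·14.4) = 14/31.7 = 0.4416.
Rearranging, λ(26.2 − 0.4416×14.4) = 0.4416, so λ = 0.4416/19.84 = 0.02226 per s.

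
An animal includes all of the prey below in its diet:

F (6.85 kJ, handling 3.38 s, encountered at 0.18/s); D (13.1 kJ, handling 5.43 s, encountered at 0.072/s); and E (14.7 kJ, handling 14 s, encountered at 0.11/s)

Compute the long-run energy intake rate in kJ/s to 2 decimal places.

R = Σλ_iE_i / (1 + Σλ_ih_i)
Numerator: 0.18×6.85 + 0.072×13.1 + 0.11×14.7 = 3.793
Denominator: 1 + 0.18×3.38 + 0.072×5.43 + 0.11×14 = 3.539
R = 3.793/3.539 = 1.072 kJ/s

1.07 kJ/s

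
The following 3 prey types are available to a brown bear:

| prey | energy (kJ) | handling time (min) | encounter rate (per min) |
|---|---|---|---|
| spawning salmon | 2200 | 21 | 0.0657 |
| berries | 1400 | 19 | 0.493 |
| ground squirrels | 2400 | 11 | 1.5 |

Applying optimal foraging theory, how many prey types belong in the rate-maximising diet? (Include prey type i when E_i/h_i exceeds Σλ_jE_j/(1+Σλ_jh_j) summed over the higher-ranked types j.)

Rank by E/h (kJ/min): ground squirrels 218, spawning salmon 105, berries 73.7. Include each in turn until the next type's E/h falls below the running intake rate.
Rate on top 1: 205.7. spawning salmon: 105 < 205.7 → exclude; stop.
Optimal diet: ground squirrels — 1 of 3 types.

1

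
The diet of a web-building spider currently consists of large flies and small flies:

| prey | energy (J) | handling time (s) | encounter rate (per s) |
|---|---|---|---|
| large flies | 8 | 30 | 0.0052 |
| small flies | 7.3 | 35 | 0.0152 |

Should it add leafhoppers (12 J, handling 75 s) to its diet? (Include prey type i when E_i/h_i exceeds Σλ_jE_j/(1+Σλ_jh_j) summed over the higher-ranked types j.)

Yes

Intake rate on the current diet: R = (0.0052×8 + 0.0152×7.3) / (1 + 0.0052×30 + 0.0152×35) = 0.1526/1.688 = 0.09038 J/s.
leafhoppers: E/h = 12/75 = 0.16 J/s.
0.16 > 0.09038, so adding leafhoppers raises the average — include it.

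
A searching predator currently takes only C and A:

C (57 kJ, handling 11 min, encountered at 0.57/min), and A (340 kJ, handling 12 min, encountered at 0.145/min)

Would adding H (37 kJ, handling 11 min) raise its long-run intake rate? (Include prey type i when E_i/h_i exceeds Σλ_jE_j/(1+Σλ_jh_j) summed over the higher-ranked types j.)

No

On C and A alone, R = ΣλE/(1+Σλh) = 81.79/9.01 = 9.078 kJ/min.
Profitability of H: 37/11 = 3.364 kJ/min.
Since 3.364 < R, time spent handling H is better spent searching.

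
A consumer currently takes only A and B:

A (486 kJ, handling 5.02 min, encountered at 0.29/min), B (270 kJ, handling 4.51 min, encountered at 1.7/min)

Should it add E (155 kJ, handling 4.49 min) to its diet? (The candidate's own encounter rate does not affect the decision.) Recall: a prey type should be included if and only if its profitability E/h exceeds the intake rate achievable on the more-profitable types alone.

No

Current rate: (0.29×486 + 1.7×270)/(1 + 0.29×5.02 + 1.7×4.51) = 59.27 kJ/min.
E: E/h = 155/4.49 = 34.52 kJ/min.
Since 34.52 < R, time spent handling E is better spent searching.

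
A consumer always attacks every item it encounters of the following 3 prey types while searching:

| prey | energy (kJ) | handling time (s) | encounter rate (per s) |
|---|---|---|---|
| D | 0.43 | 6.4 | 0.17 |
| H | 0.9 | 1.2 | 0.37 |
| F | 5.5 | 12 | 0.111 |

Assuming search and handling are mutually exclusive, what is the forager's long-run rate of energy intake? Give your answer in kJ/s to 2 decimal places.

R = (0.17×0.43 + 0.37×0.9 + 0.111×5.5) / (1 + 0.17×6.4 + 0.37×1.2 + 0.111×12) = 1.017/3.864 = 0.2631 kJ/s.

0.26 kJ/s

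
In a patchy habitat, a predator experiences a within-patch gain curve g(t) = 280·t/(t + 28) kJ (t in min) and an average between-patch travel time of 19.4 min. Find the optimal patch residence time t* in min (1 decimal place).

Optimal t* satisfies g'(t*) = g(t*)/(T + t*).
g'(t) = 280·28/(t + 28)². Setting 280·28/(t+28)² = 280t/[(t+28)(19.4+t)] gives 28(19.4+t) = t(t+28), so t² = 28×19.4 = 543.2.
t* = √543.2 = 23.31 min.

23.3 min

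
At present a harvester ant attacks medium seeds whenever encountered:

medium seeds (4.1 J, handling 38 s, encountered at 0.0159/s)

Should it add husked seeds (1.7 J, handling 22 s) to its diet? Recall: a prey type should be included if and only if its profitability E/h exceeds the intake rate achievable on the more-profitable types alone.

Yes

On medium seeds alone, R = ΣλE/(1+Σλh) = 0.06519/1.604 = 0.04064 J/s.
husked seeds: E/h = 1.7/22 = 0.07727 J/s.
Since 0.07727 > R, including husked seeds increases the long-run rate.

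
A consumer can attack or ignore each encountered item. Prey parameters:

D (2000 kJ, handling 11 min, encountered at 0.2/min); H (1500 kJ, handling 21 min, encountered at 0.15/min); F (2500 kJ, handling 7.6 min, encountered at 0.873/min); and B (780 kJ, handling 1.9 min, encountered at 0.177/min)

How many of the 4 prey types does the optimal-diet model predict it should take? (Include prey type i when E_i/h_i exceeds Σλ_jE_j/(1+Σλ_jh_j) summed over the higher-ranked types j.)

2

Rank by E/h (kJ/min): B 411, F 329, D 182, H 71.4. Include each in turn until the next type's E/h falls below the running intake rate.
Rate on top 1: 103.3. F: 329 > 103.3 → include.
Rate on top 2: 291.1. D: 182 < 291.1 → exclude; stop.
Optimal diet: B, F — 2 of 4 types.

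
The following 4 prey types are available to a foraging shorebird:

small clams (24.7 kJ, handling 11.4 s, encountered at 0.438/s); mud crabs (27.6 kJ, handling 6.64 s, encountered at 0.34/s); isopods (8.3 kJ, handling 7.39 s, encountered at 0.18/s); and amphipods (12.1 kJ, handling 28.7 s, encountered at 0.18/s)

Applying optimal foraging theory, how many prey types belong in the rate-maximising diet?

1

Rank by E/h (kJ/s): mud crabs 4.16, small clams 2.17, isopods 1.12, amphipods 0.422. Include each in turn until the next type's E/h falls below the running intake rate.
Rate on top 1: 2.881. small clams: 2.17 < 2.881 → exclude; stop.
Optimal diet: mud crabs — 1 of 4 types.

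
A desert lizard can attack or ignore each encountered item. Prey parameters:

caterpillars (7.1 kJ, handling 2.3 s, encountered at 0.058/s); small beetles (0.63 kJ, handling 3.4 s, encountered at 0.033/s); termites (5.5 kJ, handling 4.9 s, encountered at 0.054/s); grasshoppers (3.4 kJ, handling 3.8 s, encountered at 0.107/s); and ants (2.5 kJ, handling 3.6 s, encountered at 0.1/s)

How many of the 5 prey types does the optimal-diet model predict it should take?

Profitabilities (E/h, kJ/s): caterpillars 3.09, termites 1.12, grasshoppers 0.895, ants 0.694, small beetles 0.185. Add prey in this order while the next type's profitability exceeds the intake rate on those already taken.
Rate on top 1: 0.3633. termites: 1.12 > 0.3633 → include.
Rate on top 2: 0.507. grasshoppers: 0.895 > 0.507 → include.
Rate on top 3: 0.5944. ants: 0.694 > 0.5944 → include.
Rate on top 4: 0.611. small beetles: 0.185 < 0.611 → exclude; stop.
Optimal diet: caterpillars, termites, grasshoppers, ants — 4 of 5 types.

4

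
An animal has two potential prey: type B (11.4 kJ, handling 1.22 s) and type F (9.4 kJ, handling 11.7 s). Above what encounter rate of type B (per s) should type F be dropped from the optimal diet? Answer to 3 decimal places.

0.077 per s

Drop type F once their profitability E₂/h₂ falls below the rate achievable on type B alone: E₂/h₂ = λE₁/(1 + λh₁).
Solve for λ: λE₁h₂ = E₂(1 + λh₁) → λ(E₁h₂ − E₂h₁) = E₂ → λ = E₂/(E₁h₂ − E₂h₁).
λ = 9.4/(11.4×11.7 − 9.4×1.22) = 9.4/121.9 = 0.0771 per s.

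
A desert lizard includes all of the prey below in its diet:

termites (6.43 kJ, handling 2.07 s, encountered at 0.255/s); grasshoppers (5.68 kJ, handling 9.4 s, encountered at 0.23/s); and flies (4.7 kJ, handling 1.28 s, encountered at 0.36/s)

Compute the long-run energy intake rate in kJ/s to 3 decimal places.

1.117 kJ/s

R = Σλ_iE_i / (1 + Σλ_ih_i)
Numerator: 0.255×6.43 + 0.23×5.68 + 0.36×4.7 = 4.638
Denominator: 1 + 0.255×2.07 + 0.23×9.4 + 0.36×1.28 = 4.151
R = 4.638/4.151 = 1.117 kJ/s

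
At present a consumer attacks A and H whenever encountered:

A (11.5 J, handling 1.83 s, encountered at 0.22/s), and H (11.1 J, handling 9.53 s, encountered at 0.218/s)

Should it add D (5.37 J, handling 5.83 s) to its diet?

On A and H alone, R = ΣλE/(1+Σλh) = 4.95/3.48 = 1.422 J/s.
Profitability of D: 5.37/5.83 = 0.9211 J/s.
0.9211 < 1.422, so adding D would lower the average — exclude it.

No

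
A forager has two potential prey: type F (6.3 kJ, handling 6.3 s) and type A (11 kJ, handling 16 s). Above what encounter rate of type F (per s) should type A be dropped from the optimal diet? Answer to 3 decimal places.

0.349 per s

At the threshold, the rate on type F alone equals the profitability of type A: λ·6.3/(1 + λ·6.3) = 11/16 = 0.6875.
Rearranging, λ(6.3 − 0.6875×6.3) = 0.6875, so λ = 0.6875/1.969 = 0.3492 per s.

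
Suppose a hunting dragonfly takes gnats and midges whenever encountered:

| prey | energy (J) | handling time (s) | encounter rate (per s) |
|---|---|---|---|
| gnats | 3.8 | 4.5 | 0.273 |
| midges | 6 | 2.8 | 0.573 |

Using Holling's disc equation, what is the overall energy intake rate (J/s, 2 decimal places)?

Energy encountered per unit search time: 0.273×3.8 + 0.573×6 = 4.475 J/s.
Handling time per unit search time: 0.273×4.5 + 0.573×2.8 = 2.833.
Rate = 4.475/(1 + 2.833) = 1.168 J/s.

1.17 J/s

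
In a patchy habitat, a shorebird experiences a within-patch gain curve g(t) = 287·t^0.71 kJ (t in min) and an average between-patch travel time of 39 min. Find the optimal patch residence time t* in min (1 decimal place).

95.5 min

Maximise g(t)/(T+t): set derivative to zero → g'(t)(T+t) = g(t).
g'(t) = 0.71·287·t^-0.29. Setting 0.71·287·t^-0.29 = 287·t^0.71/(39+t) gives 0.71(39+t) = t, so 0.29·t = 0.71×39.
t* = 0.71×39/0.29 = 95.48 min.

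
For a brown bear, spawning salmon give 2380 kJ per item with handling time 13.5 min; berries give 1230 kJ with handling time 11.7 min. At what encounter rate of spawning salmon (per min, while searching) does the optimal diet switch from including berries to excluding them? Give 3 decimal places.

0.109 per min

At the threshold, the rate on spawning salmon alone equals the profitability of berries: λ·2380/(1 + λ·13.5) = 1230/11.7 = 105.1.
Rearranging, λ(2380 − 105.1×13.5) = 105.1, so λ = 105.1/960.8 = 0.1094 per min.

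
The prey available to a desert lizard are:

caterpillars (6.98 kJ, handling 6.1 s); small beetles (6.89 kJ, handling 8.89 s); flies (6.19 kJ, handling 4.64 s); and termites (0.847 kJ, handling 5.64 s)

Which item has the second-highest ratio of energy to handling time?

In descending order of E/h:
flies: 6.19/4.64 = 1.33 kJ/s
caterpillars: 6.98/6.1 = 1.14 kJ/s
small beetles: 6.89/8.89 = 0.775 kJ/s
termites: 0.847/5.64 = 0.15 kJ/s

caterpillars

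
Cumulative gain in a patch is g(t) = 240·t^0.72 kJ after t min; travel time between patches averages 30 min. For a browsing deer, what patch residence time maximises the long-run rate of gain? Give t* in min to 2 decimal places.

Optimal t* satisfies g'(t*) = g(t*)/(T + t*).
g'(t) = 0.72·240·t^-0.28. Setting 0.72·240·t^-0.28 = 240·t^0.72/(30+t) gives 0.72(30+t) = t, so 0.28·t = 0.72×30.
t* = 0.72×30/0.28 = 77.14 min.

77.14 min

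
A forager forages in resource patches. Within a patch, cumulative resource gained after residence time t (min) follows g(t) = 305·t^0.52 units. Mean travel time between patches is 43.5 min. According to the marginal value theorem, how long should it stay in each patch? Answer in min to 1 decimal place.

47.1 min

Maximise g(t)/(T+t): set derivative to zero → g'(t)(T+t) = g(t).
g'(t) = 0.52·305·t^-0.48. Setting 0.52·305·t^-0.48 = 305·t^0.52/(43.5+t) gives 0.52(43.5+t) = t, so 0.48·t = 0.52×43.5.
t* = 0.52×43.5/0.48 = 47.13 min.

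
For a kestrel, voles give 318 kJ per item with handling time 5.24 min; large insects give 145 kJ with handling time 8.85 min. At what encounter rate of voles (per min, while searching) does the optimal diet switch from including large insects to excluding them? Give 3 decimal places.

0.071 per min

The zero-one rule: include large insects iff E₂/h₂ > λE₁/(1+λh₁). Equality gives the switch point.
λE₁h₂ = E₂ + λE₂h₁ ⇒ λ = E₂/(E₁h₂ − E₂h₁) = 145/(2814 − 759.8) = 0.07058 per min.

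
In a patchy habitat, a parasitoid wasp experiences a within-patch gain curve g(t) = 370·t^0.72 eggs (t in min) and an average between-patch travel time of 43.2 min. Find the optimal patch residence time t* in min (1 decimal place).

111.1 min

Maximise g(t)/(T+t): set derivative to zero → g'(t)(T+t) = g(t).
g'(t) = 0.72·370·t^-0.28. Setting 0.72·370·t^-0.28 = 370·t^0.72/(43.2+t) gives 0.72(43.2+t) = t, so 0.28·t = 0.72×43.2.
t* = 0.72×43.2/0.28 = 111.1 min.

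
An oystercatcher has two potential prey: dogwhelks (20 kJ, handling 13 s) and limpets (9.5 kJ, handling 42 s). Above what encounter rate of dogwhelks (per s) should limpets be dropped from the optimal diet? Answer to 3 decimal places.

The zero-one rule: include limpets iff E₂/h₂ > λE₁/(1+λh₁). Equality gives the switch point.
λE₁h₂ = E₂ + λE₂h₁ ⇒ λ = E₂/(E₁h₂ − E₂h₁) = 9.5/(840 − 123.5) = 0.01326 per s.

0.013 per s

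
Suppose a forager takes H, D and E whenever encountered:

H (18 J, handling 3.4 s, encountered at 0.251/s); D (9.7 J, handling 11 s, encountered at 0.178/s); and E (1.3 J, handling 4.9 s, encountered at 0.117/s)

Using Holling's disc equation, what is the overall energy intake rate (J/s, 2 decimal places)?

1.46 J/s

R = (0.251×18 + 0.178×9.7 + 0.117×1.3) / (1 + 0.251×3.4 + 0.178×11 + 0.117×4.9) = 6.397/4.385 = 1.459 J/s.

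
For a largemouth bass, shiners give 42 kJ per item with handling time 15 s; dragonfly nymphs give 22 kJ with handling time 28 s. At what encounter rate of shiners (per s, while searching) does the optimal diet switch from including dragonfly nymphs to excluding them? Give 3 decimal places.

0.026 per s

At the threshold, the rate on shiners alone equals the profitability of dragonfly nymphs: λ·42/(1 + λ·15) = 22/28 = 0.7857.
Rearranging, λ(42 − 0.7857×15) = 0.7857, so λ = 0.7857/30.21 = 0.026 per s.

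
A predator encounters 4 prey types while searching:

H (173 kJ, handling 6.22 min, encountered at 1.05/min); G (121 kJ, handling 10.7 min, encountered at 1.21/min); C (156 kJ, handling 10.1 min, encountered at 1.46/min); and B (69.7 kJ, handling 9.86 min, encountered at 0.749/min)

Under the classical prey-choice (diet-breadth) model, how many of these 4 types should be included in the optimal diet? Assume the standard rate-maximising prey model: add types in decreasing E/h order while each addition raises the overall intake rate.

Profitabilities (E/h, kJ/min): H 27.8, C 15.4, G 11.3, B 7.07. Add prey in this order while the next type's profitability exceeds the intake rate on those already taken.
Rate on top 1: 24.12. C: 15.4 < 24.12 → exclude; stop.
Optimal diet: H — 1 of 4 types.

1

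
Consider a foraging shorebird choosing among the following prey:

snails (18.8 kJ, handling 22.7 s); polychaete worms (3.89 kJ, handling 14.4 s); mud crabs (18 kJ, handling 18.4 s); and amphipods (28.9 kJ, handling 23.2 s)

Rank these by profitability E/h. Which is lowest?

polychaete worms

In descending order of E/h:
amphipods: 28.9/23.2 = 1.25 kJ/s
mud crabs: 18/18.4 = 0.978 kJ/s
snails: 18.8/22.7 = 0.828 kJ/s
polychaete worms: 3.89/14.4 = 0.27 kJ/s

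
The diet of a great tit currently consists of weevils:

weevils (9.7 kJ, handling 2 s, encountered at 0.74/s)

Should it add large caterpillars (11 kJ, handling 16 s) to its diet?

No

Current rate: (0.74×9.7)/(1 + 0.74×2) = 2.894 kJ/s.
Profitability of large caterpillars: 11/16 = 0.6875 kJ/s.
0.6875 < 2.894, so adding large caterpillars would lower the average — exclude it.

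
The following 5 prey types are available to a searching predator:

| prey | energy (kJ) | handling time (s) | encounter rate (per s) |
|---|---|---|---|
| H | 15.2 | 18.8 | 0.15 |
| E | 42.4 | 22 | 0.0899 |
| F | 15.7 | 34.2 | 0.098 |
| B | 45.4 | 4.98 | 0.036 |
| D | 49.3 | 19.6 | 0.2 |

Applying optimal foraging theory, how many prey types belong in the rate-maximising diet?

2

Rank by E/h (kJ/s): B 9.12, D 2.52, E 1.93, H 0.809, F 0.459. Include each in turn until the next type's E/h falls below the running intake rate.
Rate on top 1: 1.386. D: 2.52 > 1.386 → include.
Rate on top 2: 2.254. E: 1.93 < 2.254 → exclude; stop.
Optimal diet: B, D — 2 of 5 types.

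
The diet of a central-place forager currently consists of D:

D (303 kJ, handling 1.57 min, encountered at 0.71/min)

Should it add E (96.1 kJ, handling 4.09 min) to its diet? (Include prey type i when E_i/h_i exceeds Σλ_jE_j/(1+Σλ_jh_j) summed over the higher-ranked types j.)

Current rate: (0.71×303)/(1 + 0.71×1.57) = 101.7 kJ/min.
Profitability of E: 96.1/4.09 = 23.5 kJ/min.
23.5 < 101.7, so adding E would lower the average — exclude it.

No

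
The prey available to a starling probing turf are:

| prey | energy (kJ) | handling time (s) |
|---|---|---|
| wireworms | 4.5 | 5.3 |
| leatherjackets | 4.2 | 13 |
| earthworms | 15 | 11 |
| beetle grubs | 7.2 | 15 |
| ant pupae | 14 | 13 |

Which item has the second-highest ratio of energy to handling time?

Profitability E/h (kJ/s): wireworms = 4.5/5.3 = 0.849, leatherjackets = 4.2/13 = 0.323, earthworms = 15/11 = 1.36, beetle grubs = 7.2/15 = 0.48, ant pupae = 14/13 = 1.08.
Ranked: earthworms > ant pupae > wireworms > beetle grubs > leatherjackets.

ant pupae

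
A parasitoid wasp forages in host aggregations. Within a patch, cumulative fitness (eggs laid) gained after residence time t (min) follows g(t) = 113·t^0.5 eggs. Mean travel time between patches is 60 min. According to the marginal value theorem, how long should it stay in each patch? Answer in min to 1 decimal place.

60.0 min

Maximise g(t)/(T+t): set derivative to zero → g'(t)(T+t) = g(t).
g'(t) = 0.5·113·t^-0.5. Setting 0.5·113·t^-0.5 = 113·t^0.5/(60+t) gives 0.5(60+t) = t, so 0.50·t = 0.5×60.
t* = 0.5×60/0.50 = 60 min.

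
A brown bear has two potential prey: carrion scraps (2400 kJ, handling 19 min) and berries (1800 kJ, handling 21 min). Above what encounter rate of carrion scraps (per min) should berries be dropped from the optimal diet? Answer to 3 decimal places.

0.111 per min

The zero-one rule: include berries iff E₂/h₂ > λE₁/(1+λh₁). Equality gives the switch point.
λE₁h₂ = E₂ + λE₂h₁ ⇒ λ = E₂/(E₁h₂ − E₂h₁) = 1800/(5.04e+04 − 3.42e+04) = 0.1111 per min.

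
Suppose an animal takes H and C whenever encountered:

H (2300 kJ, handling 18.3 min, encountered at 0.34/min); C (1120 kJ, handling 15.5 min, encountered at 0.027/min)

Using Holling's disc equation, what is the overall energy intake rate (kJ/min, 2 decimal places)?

R = Σλ_iE_i / (1 + Σλ_ih_i)
Numerator: 0.34×2300 + 0.027×1120 = 812.2
Denominator: 1 + 0.34×18.3 + 0.027×15.5 = 7.641
R = 812.2/7.641 = 106.3 kJ/min

106.31 kJ/min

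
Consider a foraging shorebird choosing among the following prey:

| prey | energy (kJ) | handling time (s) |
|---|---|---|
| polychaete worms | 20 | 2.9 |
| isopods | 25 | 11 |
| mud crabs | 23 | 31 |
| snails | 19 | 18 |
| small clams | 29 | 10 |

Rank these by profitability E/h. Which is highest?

polychaete worms

In descending order of E/h:
polychaete worms: 20/2.9 = 6.9 kJ/s
small clams: 29/10 = 2.9 kJ/s
isopods: 25/11 = 2.27 kJ/s
snails: 19/18 = 1.06 kJ/s
mud crabs: 23/31 = 0.742 kJ/s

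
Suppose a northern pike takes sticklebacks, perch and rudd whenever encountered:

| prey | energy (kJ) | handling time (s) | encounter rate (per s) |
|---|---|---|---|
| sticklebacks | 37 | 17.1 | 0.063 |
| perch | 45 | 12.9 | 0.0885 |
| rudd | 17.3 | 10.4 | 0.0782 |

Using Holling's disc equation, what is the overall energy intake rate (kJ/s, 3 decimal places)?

1.901 kJ/s

Energy encountered per unit search time: 0.063×37 + 0.0885×45 + 0.0782×17.3 = 7.666 kJ/s.
Handling time per unit search time: 0.063×17.1 + 0.0885×12.9 + 0.0782×10.4 = 3.032.
Rate = 7.666/(1 + 3.032) = 1.901 kJ/s.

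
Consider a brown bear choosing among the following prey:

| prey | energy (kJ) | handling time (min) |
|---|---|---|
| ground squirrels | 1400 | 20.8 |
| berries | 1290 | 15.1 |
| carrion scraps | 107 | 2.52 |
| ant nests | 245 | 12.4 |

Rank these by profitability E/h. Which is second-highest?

ground squirrels

Profitability E/h (kJ/min): ground squirrels = 1400/20.8 = 67.3, berries = 1290/15.1 = 85.4, carrion scraps = 107/2.52 = 42.5, ant nests = 245/12.4 = 19.8.
Ranked: berries > ground squirrels > carrion scraps > ant nests.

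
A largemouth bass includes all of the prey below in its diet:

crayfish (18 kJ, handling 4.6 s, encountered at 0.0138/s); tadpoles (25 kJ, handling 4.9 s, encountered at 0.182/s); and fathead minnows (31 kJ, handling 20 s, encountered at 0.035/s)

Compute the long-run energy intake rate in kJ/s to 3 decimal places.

2.216 kJ/s

R = (0.0138×18 + 0.182×25 + 0.035×31) / (1 + 0.0138×4.6 + 0.182×4.9 + 0.035×20) = 5.883/2.655 = 2.216 kJ/s.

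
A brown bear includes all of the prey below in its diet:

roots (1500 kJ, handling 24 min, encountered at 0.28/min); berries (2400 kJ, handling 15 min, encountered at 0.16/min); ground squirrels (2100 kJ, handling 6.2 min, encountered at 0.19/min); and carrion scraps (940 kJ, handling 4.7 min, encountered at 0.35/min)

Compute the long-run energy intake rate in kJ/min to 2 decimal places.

Energy encountered per unit search time: 0.28×1500 + 0.16×2400 + 0.19×2100 + 0.35×940 = 1532 kJ/min.
Handling time per unit search time: 0.28×24 + 0.16×15 + 0.19×6.2 + 0.35×4.7 = 11.94.
Rate = 1532/(1 + 11.94) = 118.4 kJ/min.

118.37 kJ/min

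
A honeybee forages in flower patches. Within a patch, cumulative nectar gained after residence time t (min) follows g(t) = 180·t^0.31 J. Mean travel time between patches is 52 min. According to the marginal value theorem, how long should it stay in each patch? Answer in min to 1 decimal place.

Optimal t* satisfies g'(t*) = g(t*)/(T + t*).
g'(t) = 0.31·180·t^-0.69. Setting 0.31·180·t^-0.69 = 180·t^0.31/(52+t) gives 0.31(52+t) = t, so 0.69·t = 0.31×52.
t* = 0.31×52/0.69 = 23.36 min.

23.4 min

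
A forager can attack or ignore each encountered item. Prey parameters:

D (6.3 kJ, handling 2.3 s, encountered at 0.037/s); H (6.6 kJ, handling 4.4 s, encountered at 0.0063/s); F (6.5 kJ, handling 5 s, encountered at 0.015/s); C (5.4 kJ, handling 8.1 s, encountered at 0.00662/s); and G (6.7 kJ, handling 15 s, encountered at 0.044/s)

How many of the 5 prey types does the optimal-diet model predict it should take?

Profitabilities (E/h, kJ/s): D 2.74, H 1.5, F 1.3, C 0.667, G 0.447. Add prey in this order while the next type's profitability exceeds the intake rate on those already taken.
Rate on top 1: 0.2148. H: 1.5 > 0.2148 → include.
Rate on top 2: 0.2468. F: 1.3 > 0.2468 → include.
Rate on top 3: 0.3133. C: 0.667 > 0.3133 → include.
Rate on top 4: 0.3286. G: 0.447 > 0.3286 → include.
Optimal diet: D, H, F, C, G — 5 of 5 types.

5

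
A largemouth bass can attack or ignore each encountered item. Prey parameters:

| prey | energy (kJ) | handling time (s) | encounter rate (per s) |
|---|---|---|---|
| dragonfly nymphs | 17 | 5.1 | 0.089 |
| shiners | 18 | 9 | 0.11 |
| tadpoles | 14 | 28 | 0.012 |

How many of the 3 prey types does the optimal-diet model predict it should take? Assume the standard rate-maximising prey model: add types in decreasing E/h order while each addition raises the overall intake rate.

Rank by E/h (kJ/s): dragonfly nymphs 3.33, shiners 2, tadpoles 0.5. Include each in turn until the next type's E/h falls below the running intake rate.
Rate on top 1: 1.041. shiners: 2 > 1.041 → include.
Rate on top 2: 1.429. tadpoles: 0.5 < 1.429 → exclude; stop.
Optimal diet: dragonfly nymphs, shiners — 2 of 3 types.

2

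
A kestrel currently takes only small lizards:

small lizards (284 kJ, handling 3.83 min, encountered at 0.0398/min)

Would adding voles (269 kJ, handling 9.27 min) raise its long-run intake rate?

Yes

Intake rate on the current diet: R = (0.0398×284) / (1 + 0.0398×3.83) = 11.3/1.152 = 9.808 kJ/min.
Profitability of voles: 269/9.27 = 29.02 kJ/min.
Since 29.02 > R, including voles increases the long-run rate.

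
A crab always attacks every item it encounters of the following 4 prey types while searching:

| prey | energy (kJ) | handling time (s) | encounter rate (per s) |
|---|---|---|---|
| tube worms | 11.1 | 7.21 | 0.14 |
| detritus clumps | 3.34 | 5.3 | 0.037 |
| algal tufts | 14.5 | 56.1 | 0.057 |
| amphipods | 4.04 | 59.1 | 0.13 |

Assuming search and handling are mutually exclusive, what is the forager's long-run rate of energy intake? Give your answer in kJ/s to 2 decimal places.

0.23 kJ/s

R = Σλ_iE_i / (1 + Σλ_ih_i)
Numerator: 0.14×11.1 + 0.037×3.34 + 0.057×14.5 + 0.13×4.04 = 3.029
Denominator: 1 + 0.14×7.21 + 0.037×5.3 + 0.057×56.1 + 0.13×59.1 = 13.09
R = 3.029/13.09 = 0.2315 kJ/s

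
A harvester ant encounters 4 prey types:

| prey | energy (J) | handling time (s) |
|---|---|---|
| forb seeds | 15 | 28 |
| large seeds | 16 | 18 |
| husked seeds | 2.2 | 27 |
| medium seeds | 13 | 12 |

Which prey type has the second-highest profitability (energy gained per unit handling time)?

large seeds

Profitability E/h (J/s): forb seeds = 15/28 = 0.536, large seeds = 16/18 = 0.889, husked seeds = 2.2/27 = 0.0815, medium seeds = 13/12 = 1.08.
Ranked: medium seeds > large seeds > forb seeds > husked seeds.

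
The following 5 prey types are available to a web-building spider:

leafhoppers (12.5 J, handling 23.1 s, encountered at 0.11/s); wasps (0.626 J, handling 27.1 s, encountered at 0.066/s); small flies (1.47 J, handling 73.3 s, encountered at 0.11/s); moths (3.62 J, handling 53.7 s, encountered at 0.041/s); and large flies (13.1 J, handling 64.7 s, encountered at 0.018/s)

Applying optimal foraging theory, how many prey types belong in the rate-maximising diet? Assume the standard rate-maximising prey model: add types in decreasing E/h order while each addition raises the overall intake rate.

E/h in descending order: leafhoppers 0.541, large flies 0.202, moths 0.0674, wasps 0.0231, small flies 0.0201 J/s. The optimal diet is the largest prefix of this list for which every included type satisfies E_i/h_i > R on the types above it.
Rate on top 1: 0.3883. large flies: 0.202 < 0.3883 → exclude; stop.
Optimal diet: leafhoppers — 1 of 5 types.

1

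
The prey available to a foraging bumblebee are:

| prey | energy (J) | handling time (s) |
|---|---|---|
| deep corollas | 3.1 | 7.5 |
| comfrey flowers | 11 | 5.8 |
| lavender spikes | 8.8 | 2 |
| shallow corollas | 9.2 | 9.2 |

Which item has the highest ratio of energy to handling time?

In descending order of E/h:
lavender spikes: 8.8/2 = 4.4 J/s
comfrey flowers: 11/5.8 = 1.9 J/s
shallow corollas: 9.2/9.2 = 1 J/s
deep corollas: 3.1/7.5 = 0.413 J/s

lavender spikes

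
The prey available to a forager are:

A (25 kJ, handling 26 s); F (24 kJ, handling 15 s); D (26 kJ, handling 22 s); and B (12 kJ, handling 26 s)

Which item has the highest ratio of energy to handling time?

F

Profitability E/h (kJ/s): A = 25/26 = 0.962, F = 24/15 = 1.6, D = 26/22 = 1.18, B = 12/26 = 0.462.
Ranked: F > D > A > B.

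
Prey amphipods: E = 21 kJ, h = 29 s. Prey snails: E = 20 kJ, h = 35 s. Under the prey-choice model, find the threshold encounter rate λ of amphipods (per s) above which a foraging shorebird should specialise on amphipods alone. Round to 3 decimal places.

0.129 per s

The zero-one rule: include snails iff E₂/h₂ > λE₁/(1+λh₁). Equality gives the switch point.
λE₁h₂ = E₂ + λE₂h₁ ⇒ λ = E₂/(E₁h₂ − E₂h₁) = 20/(735 − 580) = 0.129 per s.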